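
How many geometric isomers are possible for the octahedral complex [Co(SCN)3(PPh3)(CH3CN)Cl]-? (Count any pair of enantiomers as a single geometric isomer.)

4

An octahedron has six vertices in three trans pairs; every non-trans pair is cis.
Systematic placement gives 4 geometric isomers: SCN mer (3 arrangements); SCN fac (chiral).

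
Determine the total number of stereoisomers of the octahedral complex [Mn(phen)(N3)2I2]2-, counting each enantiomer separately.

In an octahedral complex each vertex has one trans partner and four cis neighbours.
Each phen is bidentate and must span two cis positions.
Systematic placement gives 3 geometric isomers: N3 cis, I trans; N3 cis, I cis (chiral); N3 trans, I cis.
One of these lacks any improper symmetry element and so occurs as an enantiomeric pair, giving 3 + 1 = 4 stereoisomers in total.

4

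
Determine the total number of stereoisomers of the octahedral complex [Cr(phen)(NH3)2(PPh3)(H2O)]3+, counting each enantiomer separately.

6

Each phen is bidentate and must span two cis positions.
Systematic placement gives 4 geometric isomers: NH3 cis (3 arrangements, 2 chiral); NH3 trans.
Of these, 2 lack any improper symmetry element and so occur as enantiomeric pairs, giving 4 + 2 = 6 stereoisomers in total.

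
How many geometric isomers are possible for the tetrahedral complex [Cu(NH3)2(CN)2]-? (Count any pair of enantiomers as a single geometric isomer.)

1

Only one geometric arrangement is possible.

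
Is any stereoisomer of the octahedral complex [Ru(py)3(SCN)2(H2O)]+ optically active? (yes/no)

The six octahedral sites form three mutually perpendicular trans pairs.
The distinct arrangements are (3 in all): py mer, SCN cis; py mer, SCN trans; py fac, SCN cis.
Each arrangement has an internal mirror plane or centre of symmetry, so none is chiral.

no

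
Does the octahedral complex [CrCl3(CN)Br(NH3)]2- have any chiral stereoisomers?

yes

In an octahedral complex each vertex has one trans partner and four cis neighbours.
Systematic placement gives 4 geometric isomers: Cl mer (3 arrangements); Cl fac (chiral).
One of these lacks any improper symmetry element and so occurs as an enantiomeric pair, giving 4 + 1 = 5 stereoisomers in total.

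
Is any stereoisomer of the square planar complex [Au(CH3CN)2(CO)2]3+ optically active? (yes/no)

In a square planar complex each vertex has one trans partner and two cis neighbours.
There are 2 geometric isomers: CH3CN cis; CH3CN trans.
Each arrangement has an internal mirror plane or centre of symmetry, so none is chiral.

no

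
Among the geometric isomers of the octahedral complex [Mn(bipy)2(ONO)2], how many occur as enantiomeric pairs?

An octahedron has six vertices in three trans pairs; every non-trans pair is cis.
Each bipy is bidentate and must span two cis positions.
Systematic placement gives 2 geometric isomers: ONO trans; ONO cis (chiral).
One of these lacks any improper symmetry element and so occurs as an enantiomeric pair, giving 2 + 1 = 3 stereoisomers in total.

1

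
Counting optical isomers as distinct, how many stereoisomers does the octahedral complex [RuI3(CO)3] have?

2

Working through the distinct placements yields 2 geometric isomers: I mer; I fac.
Each arrangement has an internal mirror plane or centre of symmetry, so none is chiral.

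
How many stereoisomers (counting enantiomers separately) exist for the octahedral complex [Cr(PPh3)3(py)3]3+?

2

The distinct arrangements are (2 in all): PPh3 mer; PPh3 fac.
Each arrangement has an internal mirror plane or centre of symmetry, so none is chiral.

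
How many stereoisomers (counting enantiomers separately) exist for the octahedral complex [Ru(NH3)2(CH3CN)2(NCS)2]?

6

In an octahedral complex each vertex has one trans partner and four cis neighbours.
Working through the distinct placements yields 5 geometric isomers: NH3 trans, CH3CN trans, NCS trans; NH3 cis, CH3CN trans, NCS cis; NH3 trans, CH3CN cis, NCS cis; NH3 cis, CH3CN cis, NCS cis (chiral); NH3 cis, CH3CN cis, NCS trans.
One of these lacks any improper symmetry element and so occurs as an enantiomeric pair, giving 5 + 1 = 6 stereoisomers in total.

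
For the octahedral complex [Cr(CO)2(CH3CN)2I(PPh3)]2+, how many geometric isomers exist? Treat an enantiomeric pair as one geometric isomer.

6

An octahedron has six vertices in three trans pairs; every non-trans pair is cis.
The distinct arrangements are (6 in all): CO trans, CH3CN trans; CO cis, CH3CN trans; CO cis, CH3CN cis (3 arrangements, 2 chiral); CO trans, CH3CN cis.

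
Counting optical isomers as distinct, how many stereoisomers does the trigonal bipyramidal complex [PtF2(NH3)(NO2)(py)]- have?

In a trigonal bipyramid the two axial positions differ from the three equatorial ones.
Systematic enumeration (placing each ligand type in turn and discarding arrangements equivalent by rotation or reflection) gives 7 geometric isomers.
Of these, 3 lack any improper symmetry element and so occur as enantiomeric pairs, giving 7 + 3 = 10 stereoisomers in total.

10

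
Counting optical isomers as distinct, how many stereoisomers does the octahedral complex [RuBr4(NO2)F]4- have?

2

The six octahedral sites form three mutually perpendicular trans pairs.
Working through the distinct placements yields 2 geometric isomers: NO2 and F mutually trans; NO2 and F mutually cis.
Each arrangement has an internal mirror plane or centre of symmetry, so none is chiral.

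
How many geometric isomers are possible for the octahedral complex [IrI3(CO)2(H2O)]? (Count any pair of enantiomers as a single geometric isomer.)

3

In an octahedral complex each vertex has one trans partner and four cis neighbours.
Working through the distinct placements yields 3 geometric isomers: I mer, CO trans; I mer, CO cis; I fac, CO cis.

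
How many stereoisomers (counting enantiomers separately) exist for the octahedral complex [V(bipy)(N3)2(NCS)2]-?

An octahedron has six vertices in three trans pairs; every non-trans pair is cis.
Each bipy is bidentate and must span two cis positions.
Working through the distinct placements yields 3 geometric isomers: N3 trans, NCS cis; N3 cis, NCS cis (chiral); N3 cis, NCS trans.
One of these lacks any improper symmetry element and so occurs as an enantiomeric pair, giving 3 + 1 = 4 stereoisomers in total.

4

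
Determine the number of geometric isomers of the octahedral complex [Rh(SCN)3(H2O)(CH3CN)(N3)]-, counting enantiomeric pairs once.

The six octahedral sites form three mutually perpendicular trans pairs.
Systematic placement gives 4 geometric isomers: SCN mer (3 arrangements); SCN fac (chiral).

4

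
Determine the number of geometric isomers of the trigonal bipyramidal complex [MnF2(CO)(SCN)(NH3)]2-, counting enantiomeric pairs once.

In a trigonal bipyramid the two axial positions differ from the three equatorial ones.
Exhaustive case analysis gives 7 geometric isomers.

7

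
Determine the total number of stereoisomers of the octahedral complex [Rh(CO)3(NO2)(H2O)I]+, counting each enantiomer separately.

In an octahedral complex each vertex has one trans partner and four cis neighbours.
Working through the distinct placements yields 4 geometric isomers: CO mer (3 arrangements); CO fac (chiral).
One of these lacks any improper symmetry element and so occurs as an enantiomeric pair, giving 4 + 1 = 5 stereoisomers in total.

5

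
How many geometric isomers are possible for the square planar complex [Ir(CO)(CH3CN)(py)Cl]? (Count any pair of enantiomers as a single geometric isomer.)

A square has two trans pairs of vertices; adjacent vertices are cis.
Systematic placement gives 3 geometric isomers: (CH3CN/Cl trans, CO/py trans); (CH3CN/py trans, CO/Cl trans); (CH3CN/CO trans, Cl/py trans).

3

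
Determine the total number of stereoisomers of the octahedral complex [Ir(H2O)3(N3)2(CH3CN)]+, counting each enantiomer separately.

3

An octahedron has six vertices in three trans pairs; every non-trans pair is cis.
Systematic placement gives 3 geometric isomers: H2O mer, N3 trans; H2O fac, N3 cis; H2O mer, N3 cis.
Each arrangement has an internal mirror plane or centre of symmetry, so none is chiral.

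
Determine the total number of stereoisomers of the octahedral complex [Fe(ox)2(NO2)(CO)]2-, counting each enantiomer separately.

In an octahedral complex each vertex has one trans partner and four cis neighbours.
Each ox is bidentate and must span two cis positions.
Systematic placement gives 2 geometric isomers: NO2 and CO mutually trans; NO2 and CO mutually cis (chiral).
One of these lacks any improper symmetry element and so occurs as an enantiomeric pair, giving 2 + 1 = 3 stereoisomers in total.

3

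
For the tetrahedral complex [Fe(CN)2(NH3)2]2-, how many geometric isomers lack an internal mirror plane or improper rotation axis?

0

In a tetrahedral complex all four positions are equivalent and every pair of ligands is adjacent — there is no cis/trans distinction.
Only one geometric arrangement is possible.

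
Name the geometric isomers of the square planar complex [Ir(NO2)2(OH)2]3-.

A square has two trans pairs of vertices; adjacent vertices are cis.
There are 2 geometric isomers: NO2 cis; NO2 trans.

cis and trans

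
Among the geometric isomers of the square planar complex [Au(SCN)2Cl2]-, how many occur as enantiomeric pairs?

0

A square has two trans pairs of vertices; adjacent vertices are cis.
Systematic placement gives 2 geometric isomers: SCN cis; SCN trans.
Each arrangement has an internal mirror plane or centre of symmetry, so none is chiral.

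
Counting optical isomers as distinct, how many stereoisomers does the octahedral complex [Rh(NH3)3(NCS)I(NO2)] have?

5

In an octahedral complex each vertex has one trans partner and four cis neighbours.
Systematic placement gives 4 geometric isomers: NH3 mer (3 arrangements); NH3 fac (chiral).
One of these lacks any improper symmetry element and so occurs as an enantiomeric pair, giving 4 + 1 = 5 stereoisomers in total.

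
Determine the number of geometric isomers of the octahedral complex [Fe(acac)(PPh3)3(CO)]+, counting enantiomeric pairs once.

2

An octahedron has six vertices in three trans pairs; every non-trans pair is cis.
Each acac is bidentate and must span two cis positions.
There are 2 geometric isomers: PPh3 fac; PPh3 mer.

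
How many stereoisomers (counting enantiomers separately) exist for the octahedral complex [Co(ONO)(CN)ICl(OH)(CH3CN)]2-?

Exhaustive case analysis gives 15 geometric isomers.
Of these, 15 lack any improper symmetry element and so occur as enantiomeric pairs, giving 15 + 15 = 30 stereoisomers in total.

30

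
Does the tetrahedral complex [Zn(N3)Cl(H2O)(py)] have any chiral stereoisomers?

In a tetrahedral complex all four positions are equivalent and every pair of ligands is adjacent — there is no cis/trans distinction.
Only one geometric arrangement is possible; it has no improper symmetry element, so it exists as a pair of enantiomers (2 stereoisomers).

yes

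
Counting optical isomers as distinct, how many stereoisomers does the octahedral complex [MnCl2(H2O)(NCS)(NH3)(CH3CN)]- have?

15

An octahedron has six vertices in three trans pairs; every non-trans pair is cis.
Exhaustive case analysis gives 9 geometric isomers.
Of these, 6 lack any improper symmetry element and so occur as enantiomeric pairs, giving 9 + 6 = 15 stereoisomers in total.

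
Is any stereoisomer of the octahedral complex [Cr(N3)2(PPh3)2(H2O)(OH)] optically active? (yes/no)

yes

There are 6 geometric isomers: N3 cis, PPh3 trans; N3 cis, PPh3 cis (3 arrangements, 2 chiral); N3 trans, PPh3 trans; N3 trans, PPh3 cis.
Of these, 2 lack any improper symmetry element and so occur as enantiomeric pairs, giving 6 + 2 = 8 stereoisomers in total.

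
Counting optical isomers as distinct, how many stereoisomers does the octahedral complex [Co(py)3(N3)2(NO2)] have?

3

The six octahedral sites form three mutually perpendicular trans pairs.
There are 3 geometric isomers: py mer, N3 trans; py mer, N3 cis; py fac, N3 cis.
Each arrangement has an internal mirror plane or centre of symmetry, so none is chiral.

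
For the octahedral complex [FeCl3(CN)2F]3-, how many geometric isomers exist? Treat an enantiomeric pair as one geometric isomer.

An octahedron has six vertices in three trans pairs; every non-trans pair is cis.
There are 3 geometric isomers: Cl mer, CN trans; Cl fac, CN cis; Cl mer, CN cis.

3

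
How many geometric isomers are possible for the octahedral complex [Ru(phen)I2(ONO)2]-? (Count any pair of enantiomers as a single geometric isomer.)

3

An octahedron has six vertices in three trans pairs; every non-trans pair is cis.
Each phen is bidentate and must span two cis positions.
The distinct arrangements are (3 in all): I trans, ONO cis; I cis, ONO cis (chiral); I cis, ONO trans.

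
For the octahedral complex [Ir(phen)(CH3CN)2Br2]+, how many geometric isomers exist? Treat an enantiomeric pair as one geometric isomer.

3

In an octahedral complex each vertex has one trans partner and four cis neighbours.
Each phen is bidentate and must span two cis positions.
Systematic placement gives 3 geometric isomers: CH3CN cis, Br trans; CH3CN cis, Br cis (chiral); CH3CN trans, Br cis.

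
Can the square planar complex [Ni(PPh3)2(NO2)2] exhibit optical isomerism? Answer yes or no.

no

Systematic placement gives 2 geometric isomers: PPh3 cis; PPh3 trans.
Each arrangement has an internal mirror plane or centre of symmetry, so none is chiral.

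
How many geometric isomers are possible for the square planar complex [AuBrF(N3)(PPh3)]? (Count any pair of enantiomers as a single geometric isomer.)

Systematic placement gives 3 geometric isomers: (Br/N3 trans, F/PPh3 trans); (Br/PPh3 trans, F/N3 trans); (Br/F trans, N3/PPh3 trans).

3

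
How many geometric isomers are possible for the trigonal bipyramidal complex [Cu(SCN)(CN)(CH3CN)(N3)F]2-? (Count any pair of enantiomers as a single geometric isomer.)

In a trigonal bipyramid the two axial positions differ from the three equatorial ones.
Exhaustive case analysis gives 10 geometric isomers.

10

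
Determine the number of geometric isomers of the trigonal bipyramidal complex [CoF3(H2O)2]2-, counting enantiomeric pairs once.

In a trigonal bipyramid the two axial positions differ from the three equatorial ones.
Working through the distinct placements yields 3 geometric isomers: H2O both equatorial; H2O one axial, one equatorial; H2O both axial.

3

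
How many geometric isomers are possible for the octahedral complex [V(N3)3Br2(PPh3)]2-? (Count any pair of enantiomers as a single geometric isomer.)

The distinct arrangements are (3 in all): N3 mer, Br trans; N3 fac, Br cis; N3 mer, Br cis.

3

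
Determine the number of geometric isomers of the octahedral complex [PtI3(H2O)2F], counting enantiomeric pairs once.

3

An octahedron has six vertices in three trans pairs; every non-trans pair is cis.
There are 3 geometric isomers: I mer, H2O cis; I mer, H2O trans; I fac, H2O cis.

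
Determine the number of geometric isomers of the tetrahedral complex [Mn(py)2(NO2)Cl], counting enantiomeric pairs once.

1

In a tetrahedral complex all four positions are equivalent and every pair of ligands is adjacent — there is no cis/trans distinction.
Only one geometric arrangement is possible.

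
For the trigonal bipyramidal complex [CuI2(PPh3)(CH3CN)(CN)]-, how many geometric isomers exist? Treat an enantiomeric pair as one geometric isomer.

In a trigonal bipyramid the two axial positions differ from the three equatorial ones.
Systematic enumeration (placing each ligand type in turn and discarding arrangements equivalent by rotation or reflection) gives 7 geometric isomers.

7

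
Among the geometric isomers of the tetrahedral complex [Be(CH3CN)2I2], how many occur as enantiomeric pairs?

0

All four vertices of a tetrahedron are equivalent and mutually adjacent, so cis/trans isomerism cannot arise.
Only one geometric arrangement is possible.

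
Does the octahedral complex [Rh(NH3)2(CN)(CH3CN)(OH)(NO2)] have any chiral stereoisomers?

The six octahedral sites form three mutually perpendicular trans pairs.
Exhaustive case analysis gives 9 geometric isomers.
Of these, 6 lack any improper symmetry element and so occur as enantiomeric pairs, giving 9 + 6 = 15 stereoisomers in total.

yes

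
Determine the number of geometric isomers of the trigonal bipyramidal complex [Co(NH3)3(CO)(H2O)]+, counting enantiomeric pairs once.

In a trigonal bipyramid the two axial positions differ from the three equatorial ones.
There are 4 geometric isomers: CO axial, H2O axial; CO axial, H2O equatorial; CO equatorial, H2O axial; CO equatorial, H2O equatorial.

4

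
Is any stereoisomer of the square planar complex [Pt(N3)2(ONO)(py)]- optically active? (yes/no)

no

In a square planar complex each vertex has one trans partner and two cis neighbours.
Systematic placement gives 2 geometric isomers: N3 cis; N3 trans.
Each arrangement has an internal mirror plane or centre of symmetry, so none is chiral.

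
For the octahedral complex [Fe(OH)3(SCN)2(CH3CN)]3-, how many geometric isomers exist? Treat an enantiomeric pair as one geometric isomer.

3

In an octahedral complex each vertex has one trans partner and four cis neighbours.
The distinct arrangements are (3 in all): OH mer, SCN trans; OH fac, SCN cis; OH mer, SCN cis.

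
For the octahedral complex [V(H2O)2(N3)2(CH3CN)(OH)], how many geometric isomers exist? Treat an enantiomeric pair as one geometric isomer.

6

The six octahedral sites form three mutually perpendicular trans pairs.
The distinct arrangements are (6 in all): H2O cis, N3 cis (3 arrangements, 2 chiral); H2O cis, N3 trans; H2O trans, N3 cis; H2O trans, N3 trans.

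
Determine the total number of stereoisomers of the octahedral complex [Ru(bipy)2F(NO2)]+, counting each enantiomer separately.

An octahedron has six vertices in three trans pairs; every non-trans pair is cis.
Each bipy is bidentate and must span two cis positions.
Working through the distinct placements yields 2 geometric isomers: F and NO2 mutually trans; F and NO2 mutually cis (chiral).
One of these lacks any improper symmetry element and so occurs as an enantiomeric pair, giving 2 + 1 = 3 stereoisomers in total.

3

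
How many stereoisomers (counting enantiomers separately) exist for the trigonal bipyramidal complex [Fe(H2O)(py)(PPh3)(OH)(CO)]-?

Placing the ligands in turn and identifying arrangements related by rotation or reflection leaves 10 distinct geometric isomers.
Of these, 10 lack any improper symmetry element and so occur as enantiomeric pairs, giving 10 + 10 = 20 stereoisomers in total.

20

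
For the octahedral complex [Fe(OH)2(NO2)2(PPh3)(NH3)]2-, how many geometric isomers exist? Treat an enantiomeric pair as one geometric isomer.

6

In an octahedral complex each vertex has one trans partner and four cis neighbours.
Working through the distinct placements yields 6 geometric isomers: OH cis, NO2 cis (3 arrangements, 2 chiral); OH trans, NO2 cis; OH cis, NO2 trans; OH trans, NO2 trans.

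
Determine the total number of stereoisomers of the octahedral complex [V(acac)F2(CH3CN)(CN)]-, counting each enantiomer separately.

6

An octahedron has six vertices in three trans pairs; every non-trans pair is cis.
Each acac is bidentate and must span two cis positions.
Systematic placement gives 4 geometric isomers: F cis (3 arrangements, 2 chiral); F trans.
Of these, 2 lack any improper symmetry element and so occur as enantiomeric pairs, giving 4 + 2 = 6 stereoisomers in total.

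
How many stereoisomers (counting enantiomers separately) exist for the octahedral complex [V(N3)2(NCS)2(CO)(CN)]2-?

Working through the distinct placements yields 6 geometric isomers: N3 trans, NCS trans; N3 cis, NCS cis (3 arrangements, 2 chiral); N3 cis, NCS trans; N3 trans, NCS cis.
Of these, 2 lack any improper symmetry element and so occur as enantiomeric pairs, giving 6 + 2 = 8 stereoisomers in total.

8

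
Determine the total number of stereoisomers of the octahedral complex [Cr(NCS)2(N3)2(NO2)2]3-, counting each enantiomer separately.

The six octahedral sites form three mutually perpendicular trans pairs.
Working through the distinct placements yields 5 geometric isomers: NCS trans, N3 trans, NO2 trans; NCS cis, N3 trans, NO2 cis; NCS cis, N3 cis, NO2 trans; NCS cis, N3 cis, NO2 cis (chiral); NCS trans, N3 cis, NO2 cis.
One of these lacks any improper symmetry element and so occurs as an enantiomeric pair, giving 5 + 1 = 6 stereoisomers in total.

6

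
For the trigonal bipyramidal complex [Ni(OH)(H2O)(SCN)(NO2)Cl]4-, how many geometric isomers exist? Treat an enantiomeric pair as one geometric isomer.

10

Systematic enumeration (placing each ligand type in turn and discarding arrangements equivalent by rotation or reflection) gives 10 geometric isomers.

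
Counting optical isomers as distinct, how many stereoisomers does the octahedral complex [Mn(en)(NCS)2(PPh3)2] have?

4

Each en is bidentate and must span two cis positions.
There are 3 geometric isomers: NCS trans, PPh3 cis; NCS cis, PPh3 cis (chiral); NCS cis, PPh3 trans.
One of these lacks any improper symmetry element and so occurs as an enantiomeric pair, giving 3 + 1 = 4 stereoisomers in total.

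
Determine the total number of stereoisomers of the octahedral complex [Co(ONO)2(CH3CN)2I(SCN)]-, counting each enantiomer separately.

In an octahedral complex each vertex has one trans partner and four cis neighbours.
The distinct arrangements are (6 in all): ONO cis, CH3CN trans; ONO trans, CH3CN trans; ONO cis, CH3CN cis (3 arrangements, 2 chiral); ONO trans, CH3CN cis.
Of these, 2 lack any improper symmetry element and so occur as enantiomeric pairs, giving 6 + 2 = 8 stereoisomers in total.

8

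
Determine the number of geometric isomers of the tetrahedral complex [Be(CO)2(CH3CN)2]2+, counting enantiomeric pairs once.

Only one geometric arrangement is possible.

1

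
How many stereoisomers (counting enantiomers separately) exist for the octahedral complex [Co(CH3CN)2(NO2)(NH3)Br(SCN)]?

Placing the ligands in turn and identifying arrangements related by rotation or reflection leaves 9 distinct geometric isomers.
Of these, 6 lack any improper symmetry element and so occur as enantiomeric pairs, giving 9 + 6 = 15 stereoisomers in total.

15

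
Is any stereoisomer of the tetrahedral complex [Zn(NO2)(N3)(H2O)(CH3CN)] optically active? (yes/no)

In a tetrahedral complex all four positions are equivalent and every pair of ligands is adjacent — there is no cis/trans distinction.
Only one geometric arrangement is possible; it has no improper symmetry element, so it exists as a pair of enantiomers (2 stereoisomers).

yes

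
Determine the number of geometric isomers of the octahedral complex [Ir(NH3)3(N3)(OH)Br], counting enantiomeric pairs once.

In an octahedral complex each vertex has one trans partner and four cis neighbours.
There are 4 geometric isomers: NH3 mer (3 arrangements); NH3 fac (chiral).

4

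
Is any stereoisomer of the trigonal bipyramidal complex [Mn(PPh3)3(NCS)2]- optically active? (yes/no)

no

In a trigonal bipyramid the two axial positions differ from the three equatorial ones.
Systematic placement gives 3 geometric isomers: NCS both axial; NCS one axial, one equatorial; NCS both equatorial.
Each arrangement has an internal mirror plane or centre of symmetry, so none is chiral.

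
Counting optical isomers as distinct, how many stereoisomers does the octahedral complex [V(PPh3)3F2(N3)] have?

In an octahedral complex each vertex has one trans partner and four cis neighbours.
Systematic placement gives 3 geometric isomers: PPh3 mer, F trans; PPh3 mer, F cis; PPh3 fac, F cis.
Each arrangement has an internal mirror plane or centre of symmetry, so none is chiral.

3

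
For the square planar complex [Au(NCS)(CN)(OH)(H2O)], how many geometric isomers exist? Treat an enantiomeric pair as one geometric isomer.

3

Working through the distinct placements yields 3 geometric isomers: (CN/NCS trans, H2O/OH trans); (CN/OH trans, H2O/NCS trans); (CN/H2O trans, NCS/OH trans).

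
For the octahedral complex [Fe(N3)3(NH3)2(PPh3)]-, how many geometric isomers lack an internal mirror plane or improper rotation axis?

0

The six octahedral sites form three mutually perpendicular trans pairs.
Working through the distinct placements yields 3 geometric isomers: N3 mer, NH3 cis; N3 mer, NH3 trans; N3 fac, NH3 cis.
Each arrangement has an internal mirror plane or centre of symmetry, so none is chiral.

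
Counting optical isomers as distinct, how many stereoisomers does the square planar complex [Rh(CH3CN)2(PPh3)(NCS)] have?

2

A square has two trans pairs of vertices; adjacent vertices are cis.
Systematic placement gives 2 geometric isomers: CH3CN cis; CH3CN trans.
Each arrangement has an internal mirror plane or centre of symmetry, so none is chiral.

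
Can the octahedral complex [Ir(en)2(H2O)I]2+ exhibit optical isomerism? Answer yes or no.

yes

The six octahedral sites form three mutually perpendicular trans pairs.
Each en is bidentate and must span two cis positions.
There are 2 geometric isomers: H2O and I mutually trans; H2O and I mutually cis (chiral).
One of these lacks any improper symmetry element and so occurs as an enantiomeric pair, giving 2 + 1 = 3 stereoisomers in total.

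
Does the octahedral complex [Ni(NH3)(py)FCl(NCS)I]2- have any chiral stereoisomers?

yes

In an octahedral complex each vertex has one trans partner and four cis neighbours.
Systematic enumeration (placing each ligand type in turn and discarding arrangements equivalent by rotation or reflection) gives 15 geometric isomers.
Of these, 15 lack any improper symmetry element and so occur as enantiomeric pairs, giving 15 + 15 = 30 stereoisomers in total.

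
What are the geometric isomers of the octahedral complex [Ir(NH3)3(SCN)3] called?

fac and mer

An octahedron has six vertices in three trans pairs; every non-trans pair is cis.
Working through the distinct placements yields 2 geometric isomers: NH3 mer; NH3 fac.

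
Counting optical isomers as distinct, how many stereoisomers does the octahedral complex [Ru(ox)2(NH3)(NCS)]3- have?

3

The six octahedral sites form three mutually perpendicular trans pairs.
Each ox is bidentate and must span two cis positions.
Systematic placement gives 2 geometric isomers: NH3 and NCS mutually trans; NH3 and NCS mutually cis (chiral).
One of these lacks any improper symmetry element and so occurs as an enantiomeric pair, giving 2 + 1 = 3 stereoisomers in total.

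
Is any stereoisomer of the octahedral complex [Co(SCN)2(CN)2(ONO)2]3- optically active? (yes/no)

In an octahedral complex each vertex has one trans partner and four cis neighbours.
Systematic placement gives 5 geometric isomers: SCN trans, CN trans, ONO trans; SCN cis, CN trans, ONO cis; SCN trans, CN cis, ONO cis; SCN cis, CN cis, ONO cis (chiral); SCN cis, CN cis, ONO trans.
One of these lacks any improper symmetry element and so occurs as an enantiomeric pair, giving 5 + 1 = 6 stereoisomers in total.

yes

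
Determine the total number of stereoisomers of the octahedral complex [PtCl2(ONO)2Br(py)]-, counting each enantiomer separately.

Working through the distinct placements yields 6 geometric isomers: Cl cis, ONO cis (3 arrangements, 2 chiral); Cl cis, ONO trans; Cl trans, ONO cis; Cl trans, ONO trans.
Of these, 2 lack any improper symmetry element and so occur as enantiomeric pairs, giving 6 + 2 = 8 stereoisomers in total.

8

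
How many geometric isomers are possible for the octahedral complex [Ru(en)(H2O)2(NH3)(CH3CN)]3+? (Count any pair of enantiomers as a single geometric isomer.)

In an octahedral complex each vertex has one trans partner and four cis neighbours.
Each en is bidentate and must span two cis positions.
The distinct arrangements are (4 in all): H2O cis (3 arrangements, 2 chiral); H2O trans.

4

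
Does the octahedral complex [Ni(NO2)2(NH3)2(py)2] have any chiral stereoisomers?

yes

Working through the distinct placements yields 5 geometric isomers: NO2 trans, NH3 trans, py trans; NO2 cis, NH3 trans, py cis; NO2 cis, NH3 cis, py trans; NO2 cis, NH3 cis, py cis (chiral); NO2 trans, NH3 cis, py cis.
One of these lacks any improper symmetry element and so occurs as an enantiomeric pair, giving 5 + 1 = 6 stereoisomers in total.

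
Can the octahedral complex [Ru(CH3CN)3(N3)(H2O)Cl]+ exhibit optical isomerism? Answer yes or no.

An octahedron has six vertices in three trans pairs; every non-trans pair is cis.
Systematic placement gives 4 geometric isomers: CH3CN mer (3 arrangements); CH3CN fac (chiral).
One of these lacks any improper symmetry element and so occurs as an enantiomeric pair, giving 4 + 1 = 5 stereoisomers in total.

yes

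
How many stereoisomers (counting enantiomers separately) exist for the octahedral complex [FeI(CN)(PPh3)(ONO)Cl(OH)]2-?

30

In an octahedral complex each vertex has one trans partner and four cis neighbours.
Exhaustive case analysis gives 15 geometric isomers.
Of these, 15 lack any improper symmetry element and so occur as enantiomeric pairs, giving 15 + 15 = 30 stereoisomers in total.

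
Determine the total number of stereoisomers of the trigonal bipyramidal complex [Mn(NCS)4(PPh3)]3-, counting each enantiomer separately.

2

In a trigonal bipyramid the two axial positions differ from the three equatorial ones.
There are 2 geometric isomers: PPh3 equatorial; PPh3 axial.
Each arrangement has an internal mirror plane or centre of symmetry, so none is chiral.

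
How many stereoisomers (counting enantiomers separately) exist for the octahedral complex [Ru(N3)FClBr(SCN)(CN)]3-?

30

An octahedron has six vertices in three trans pairs; every non-trans pair is cis.
Exhaustive case analysis gives 15 geometric isomers.
Of these, 15 lack any improper symmetry element and so occur as enantiomeric pairs, giving 15 + 15 = 30 stereoisomers in total.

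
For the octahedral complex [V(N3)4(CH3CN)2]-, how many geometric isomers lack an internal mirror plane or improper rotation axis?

0

The six octahedral sites form three mutually perpendicular trans pairs.
Systematic placement gives 2 geometric isomers: CH3CN trans; CH3CN cis.
Each arrangement has an internal mirror plane or centre of symmetry, so none is chiral.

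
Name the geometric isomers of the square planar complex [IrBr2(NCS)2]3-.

A square has two trans pairs of vertices; adjacent vertices are cis.
There are 2 geometric isomers: Br cis; Br trans.

cis and trans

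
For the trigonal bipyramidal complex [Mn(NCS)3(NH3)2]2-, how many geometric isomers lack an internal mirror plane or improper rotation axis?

A trigonal bipyramid has two axial and three equatorial sites, which are chemically inequivalent.
Working through the distinct placements yields 3 geometric isomers: NH3 both equatorial; NH3 one axial, one equatorial; NH3 both axial.
Each arrangement has an internal mirror plane or centre of symmetry, so none is chiral.

0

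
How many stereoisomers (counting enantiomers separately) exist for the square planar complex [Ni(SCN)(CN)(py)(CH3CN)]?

3

A square has two trans pairs of vertices; adjacent vertices are cis.
The distinct arrangements are (3 in all): (CH3CN/SCN trans, CN/py trans); (CH3CN/py trans, CN/SCN trans); (CH3CN/CN trans, SCN/py trans).
Each arrangement has an internal mirror plane or centre of symmetry, so none is chiral.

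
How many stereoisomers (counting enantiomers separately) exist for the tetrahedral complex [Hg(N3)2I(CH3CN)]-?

1

Only one geometric arrangement is possible.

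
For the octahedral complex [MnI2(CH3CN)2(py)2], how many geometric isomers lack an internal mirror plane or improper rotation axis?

1

The six octahedral sites form three mutually perpendicular trans pairs.
There are 5 geometric isomers: I trans, CH3CN trans, py trans; I cis, CH3CN trans, py cis; I cis, CH3CN cis, py trans; I cis, CH3CN cis, py cis (chiral); I trans, CH3CN cis, py cis.
One of these lacks any improper symmetry element and so occurs as an enantiomeric pair, giving 5 + 1 = 6 stereoisomers in total.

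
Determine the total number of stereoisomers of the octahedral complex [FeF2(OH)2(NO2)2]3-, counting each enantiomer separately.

Working through the distinct placements yields 5 geometric isomers: F trans, OH trans, NO2 trans; F trans, OH cis, NO2 cis; F cis, OH trans, NO2 cis; F cis, OH cis, NO2 cis (chiral); F cis, OH cis, NO2 trans.
One of these lacks any improper symmetry element and so occurs as an enantiomeric pair, giving 5 + 1 = 6 stereoisomers in total.

6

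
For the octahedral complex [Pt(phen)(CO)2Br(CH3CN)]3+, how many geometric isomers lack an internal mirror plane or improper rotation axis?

2

Each phen is bidentate and must span two cis positions.
There are 4 geometric isomers: CO cis (3 arrangements, 2 chiral); CO trans.
Of these, 2 lack any improper symmetry element and so occur as enantiomeric pairs, giving 4 + 2 = 6 stereoisomers in total.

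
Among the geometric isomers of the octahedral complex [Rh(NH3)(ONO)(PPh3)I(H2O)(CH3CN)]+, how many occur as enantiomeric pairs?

15

In an octahedral complex each vertex has one trans partner and four cis neighbours.
Placing the ligands in turn and identifying arrangements related by rotation or reflection leaves 15 distinct geometric isomers.
Of these, 15 lack any improper symmetry element and so occur as enantiomeric pairs, giving 15 + 15 = 30 stereoisomers in total.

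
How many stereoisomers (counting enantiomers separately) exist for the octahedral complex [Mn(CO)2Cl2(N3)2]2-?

In an octahedral complex each vertex has one trans partner and four cis neighbours.
Systematic placement gives 5 geometric isomers: CO trans, Cl trans, N3 trans; CO trans, Cl cis, N3 cis; CO cis, Cl cis, N3 trans; CO cis, Cl cis, N3 cis (chiral); CO cis, Cl trans, N3 cis.
One of these lacks any improper symmetry element and so occurs as an enantiomeric pair, giving 5 + 1 = 6 stereoisomers in total.

6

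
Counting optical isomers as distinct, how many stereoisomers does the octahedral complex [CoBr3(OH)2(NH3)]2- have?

In an octahedral complex each vertex has one trans partner and four cis neighbours.
Working through the distinct placements yields 3 geometric isomers: Br mer, OH trans; Br mer, OH cis; Br fac, OH cis.
Each arrangement has an internal mirror plane or centre of symmetry, so none is chiral.

3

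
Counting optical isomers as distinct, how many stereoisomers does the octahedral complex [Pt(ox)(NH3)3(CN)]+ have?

In an octahedral complex each vertex has one trans partner and four cis neighbours.
Each ox is bidentate and must span two cis positions.
There are 2 geometric isomers: NH3 fac; NH3 mer.
Each arrangement has an internal mirror plane or centre of symmetry, so none is chiral.

2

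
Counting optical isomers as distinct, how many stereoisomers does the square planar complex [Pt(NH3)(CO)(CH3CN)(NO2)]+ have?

In a square planar complex each vertex has one trans partner and two cis neighbours.
There are 3 geometric isomers: (CH3CN/NH3 trans, CO/NO2 trans); (CH3CN/NO2 trans, CO/NH3 trans); (CH3CN/CO trans, NH3/NO2 trans).
Each arrangement has an internal mirror plane or centre of symmetry, so none is chiral.

3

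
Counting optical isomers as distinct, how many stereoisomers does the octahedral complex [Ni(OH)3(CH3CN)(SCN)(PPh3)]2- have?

5

Systematic placement gives 4 geometric isomers: OH mer (3 arrangements); OH fac (chiral).
One of these lacks any improper symmetry element and so occurs as an enantiomeric pair, giving 4 + 1 = 5 stereoisomers in total.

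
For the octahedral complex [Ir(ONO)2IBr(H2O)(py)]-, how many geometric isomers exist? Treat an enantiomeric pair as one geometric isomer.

9

An octahedron has six vertices in three trans pairs; every non-trans pair is cis.
Systematic enumeration (placing each ligand type in turn and discarding arrangements equivalent by rotation or reflection) gives 9 geometric isomers.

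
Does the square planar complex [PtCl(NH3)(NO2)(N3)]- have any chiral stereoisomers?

A square has two trans pairs of vertices; adjacent vertices are cis.
Working through the distinct placements yields 3 geometric isomers: (Cl/NH3 trans, N3/NO2 trans); (Cl/NO2 trans, N3/NH3 trans); (Cl/N3 trans, NH3/NO2 trans).
Each arrangement has an internal mirror plane or centre of symmetry, so none is chiral.

no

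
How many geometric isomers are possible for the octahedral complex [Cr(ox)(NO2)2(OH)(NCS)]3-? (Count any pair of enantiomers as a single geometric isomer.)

4

The six octahedral sites form three mutually perpendicular trans pairs.
Each ox is bidentate and must span two cis positions.
Systematic placement gives 4 geometric isomers: NO2 cis (3 arrangements, 2 chiral); NO2 trans.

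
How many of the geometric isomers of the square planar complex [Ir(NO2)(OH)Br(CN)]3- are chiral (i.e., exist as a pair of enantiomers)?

A square has two trans pairs of vertices; adjacent vertices are cis.
Systematic placement gives 3 geometric isomers: (Br/NO2 trans, CN/OH trans); (Br/OH trans, CN/NO2 trans); (Br/CN trans, NO2/OH trans).
Each arrangement has an internal mirror plane or centre of symmetry, so none is chiral.

0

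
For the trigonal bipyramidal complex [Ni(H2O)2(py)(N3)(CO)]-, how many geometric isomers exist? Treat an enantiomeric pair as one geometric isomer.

7

A trigonal bipyramid has two axial and three equatorial sites, which are chemically inequivalent.
Placing the ligands in turn and identifying arrangements related by rotation or reflection leaves 7 distinct geometric isomers.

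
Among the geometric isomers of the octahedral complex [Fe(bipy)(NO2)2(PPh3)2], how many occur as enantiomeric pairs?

The six octahedral sites form three mutually perpendicular trans pairs.
Each bipy is bidentate and must span two cis positions.
There are 3 geometric isomers: NO2 trans, PPh3 cis; NO2 cis, PPh3 cis (chiral); NO2 cis, PPh3 trans.
One of these lacks any improper symmetry element and so occurs as an enantiomeric pair, giving 3 + 1 = 4 stereoisomers in total.

1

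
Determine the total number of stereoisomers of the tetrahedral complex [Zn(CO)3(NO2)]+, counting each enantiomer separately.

1

In a tetrahedral complex all four positions are equivalent and every pair of ligands is adjacent — there is no cis/trans distinction.
Only one geometric arrangement is possible.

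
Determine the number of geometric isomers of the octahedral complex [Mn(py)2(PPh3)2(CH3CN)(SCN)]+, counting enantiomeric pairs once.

Working through the distinct placements yields 6 geometric isomers: py trans, PPh3 cis; py cis, PPh3 cis (3 arrangements, 2 chiral); py trans, PPh3 trans; py cis, PPh3 trans.

6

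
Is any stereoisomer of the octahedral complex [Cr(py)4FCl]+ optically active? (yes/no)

Working through the distinct placements yields 2 geometric isomers: F and Cl mutually trans; F and Cl mutually cis.
Each arrangement has an internal mirror plane or centre of symmetry, so none is chiral.

no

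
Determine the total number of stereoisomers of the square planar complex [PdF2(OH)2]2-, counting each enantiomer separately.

2

A square has two trans pairs of vertices; adjacent vertices are cis.
Working through the distinct placements yields 2 geometric isomers: F cis; F trans.
Each arrangement has an internal mirror plane or centre of symmetry, so none is chiral.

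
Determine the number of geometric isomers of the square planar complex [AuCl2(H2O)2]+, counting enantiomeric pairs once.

2

In a square planar complex each vertex has one trans partner and two cis neighbours.
Working through the distinct placements yields 2 geometric isomers: Cl cis; Cl trans.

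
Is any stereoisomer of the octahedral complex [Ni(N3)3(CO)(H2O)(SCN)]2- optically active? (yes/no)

yes

In an octahedral complex each vertex has one trans partner and four cis neighbours.
The distinct arrangements are (4 in all): N3 mer (3 arrangements); N3 fac (chiral).
One of these lacks any improper symmetry element and so occurs as an enantiomeric pair, giving 4 + 1 = 5 stereoisomers in total.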